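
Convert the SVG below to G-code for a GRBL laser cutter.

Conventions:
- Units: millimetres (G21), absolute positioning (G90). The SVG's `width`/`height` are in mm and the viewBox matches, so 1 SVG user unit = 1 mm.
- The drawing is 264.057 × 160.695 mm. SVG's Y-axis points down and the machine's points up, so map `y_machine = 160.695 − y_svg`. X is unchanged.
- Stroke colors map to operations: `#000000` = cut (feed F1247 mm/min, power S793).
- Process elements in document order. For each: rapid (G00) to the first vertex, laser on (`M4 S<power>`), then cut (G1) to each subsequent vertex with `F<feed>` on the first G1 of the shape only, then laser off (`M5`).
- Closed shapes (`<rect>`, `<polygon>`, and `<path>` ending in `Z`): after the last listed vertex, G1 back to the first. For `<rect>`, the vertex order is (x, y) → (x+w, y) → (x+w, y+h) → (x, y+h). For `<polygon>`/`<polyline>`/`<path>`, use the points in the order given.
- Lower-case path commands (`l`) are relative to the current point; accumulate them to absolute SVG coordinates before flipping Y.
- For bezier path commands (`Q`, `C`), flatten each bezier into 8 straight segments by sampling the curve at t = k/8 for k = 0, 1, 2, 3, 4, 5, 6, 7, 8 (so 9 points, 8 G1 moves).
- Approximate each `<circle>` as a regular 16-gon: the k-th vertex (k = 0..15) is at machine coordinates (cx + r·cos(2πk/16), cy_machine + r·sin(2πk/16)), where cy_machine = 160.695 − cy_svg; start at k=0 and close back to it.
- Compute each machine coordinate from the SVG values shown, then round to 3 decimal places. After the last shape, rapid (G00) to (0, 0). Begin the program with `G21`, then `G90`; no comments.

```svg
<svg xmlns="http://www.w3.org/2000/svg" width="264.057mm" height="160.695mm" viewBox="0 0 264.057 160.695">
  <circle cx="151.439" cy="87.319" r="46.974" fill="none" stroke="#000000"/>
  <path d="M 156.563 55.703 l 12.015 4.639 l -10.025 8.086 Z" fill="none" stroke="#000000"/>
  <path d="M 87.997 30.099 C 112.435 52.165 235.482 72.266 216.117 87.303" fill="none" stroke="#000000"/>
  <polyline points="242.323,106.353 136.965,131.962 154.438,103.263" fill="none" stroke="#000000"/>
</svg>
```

G21
G90
G00 X198.413 Y73.376
M4 S793
G1 X194.837 Y91.352 F1247
G1 X184.655 Y106.592
G1 X169.415 Y116.774
G1 X151.439 Y120.350
G1 X133.463 Y116.774
G1 X118.223 Y106.592
G1 X108.041 Y91.352
G1 X104.465 Y73.376
G1 X108.041 Y55.400
G1 X118.223 Y40.160
G1 X133.463 Y29.978
G1 X151.439 Y26.402
G1 X169.415 Y29.978
G1 X184.655 Y40.160
G1 X194.837 Y55.400
G1 X198.413 Y73.376
M5
G00 X156.563 Y104.992
M4 S793
G1 X168.578 Y100.353 F1247
G1 X158.553 Y92.267
G1 X156.563 Y104.992
M5
G00 X87.997 Y130.596
M4 S793
G1 X101.313 Y122.419 F1247
G1 X121.049 Y114.463
G1 X144.380 Y106.764
G1 X168.483 Y99.358
G1 X190.533 Y92.282
G1 X207.704 Y85.571
G1 X217.174 Y79.262
G1 X216.117 Y73.392
M5
G00 X242.323 Y54.342
M4 S793
G1 X136.965 Y28.733 F1247
G1 X154.438 Y57.432
M5
G00 X0.000 Y0.000

Since the viewBox matches the mm dimensions, user units are millimetres directly. The only transform is the Y-flip y_m = 160.695 − y_svg.

Shape 1 is a circle drawn with `<circle>`. Its stroke #000000 means cut at S793, F1247. After flipping Y the toolpath is (198.413,73.376) → (194.837,91.352) → (184.655,106.592) → (169.415,116.774) → (151.439,120.350) → (133.463,116.774) → (118.223,106.592) → (108.041,91.352) → (104.465,73.376) → (108.041,55.400) → (118.223,40.160) → (133.463,29.978) → (151.439,26.402) → (169.415,29.978) → (184.655,40.160) → (194.837,55.400) → (198.413,73.376), returning to the start.

Shape 2 is a regular polygon drawn with `<path>`. Its stroke #000000 means cut at S793, F1247. After flipping Y the toolpath is (156.563,104.992) → (168.578,100.353) → (158.553,92.267) → (156.563,104.992), returning to the start.

Shape 3 is a cubic bezier drawn with `<path>`. Its stroke #000000 means cut at S793, F1247. After flipping Y the toolpath is (87.997,130.596) → (101.313,122.419) → (121.049,114.463) → (144.380,106.764) → (168.483,99.358) → (190.533,92.282) → (207.704,85.571) → (217.174,79.262) → (216.117,73.392).

Shape 4 is a open polyline drawn with `<polyline>`. Its stroke #000000 means cut at S793, F1247. After flipping Y the toolpath is (242.323,54.342) → (136.965,28.733) → (154.438,57.432).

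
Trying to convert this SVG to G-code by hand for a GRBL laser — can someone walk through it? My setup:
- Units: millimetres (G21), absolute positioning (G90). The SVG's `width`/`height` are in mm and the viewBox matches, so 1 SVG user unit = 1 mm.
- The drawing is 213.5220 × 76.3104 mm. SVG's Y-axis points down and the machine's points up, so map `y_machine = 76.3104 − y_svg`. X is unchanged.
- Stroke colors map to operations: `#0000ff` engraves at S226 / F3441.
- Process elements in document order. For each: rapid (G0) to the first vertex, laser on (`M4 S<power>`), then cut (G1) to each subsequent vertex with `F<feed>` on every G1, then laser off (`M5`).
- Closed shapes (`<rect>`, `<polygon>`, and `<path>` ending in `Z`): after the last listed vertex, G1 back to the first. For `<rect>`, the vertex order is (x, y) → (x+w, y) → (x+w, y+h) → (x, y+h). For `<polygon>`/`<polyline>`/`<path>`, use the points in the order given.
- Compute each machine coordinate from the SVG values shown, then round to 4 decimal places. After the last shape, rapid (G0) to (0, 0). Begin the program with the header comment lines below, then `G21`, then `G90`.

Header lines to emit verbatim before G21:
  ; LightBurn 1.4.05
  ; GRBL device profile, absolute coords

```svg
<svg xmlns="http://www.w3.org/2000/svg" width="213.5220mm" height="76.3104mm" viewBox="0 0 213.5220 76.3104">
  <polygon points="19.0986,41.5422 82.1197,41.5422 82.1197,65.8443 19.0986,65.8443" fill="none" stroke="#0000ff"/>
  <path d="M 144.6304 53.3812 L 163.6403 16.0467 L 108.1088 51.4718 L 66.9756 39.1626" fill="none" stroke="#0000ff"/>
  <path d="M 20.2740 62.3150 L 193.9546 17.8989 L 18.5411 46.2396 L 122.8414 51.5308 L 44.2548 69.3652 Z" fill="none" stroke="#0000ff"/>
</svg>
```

Since the viewBox matches the mm dimensions, user units are millimetres directly. The only transform is the Y-flip y_m = 76.3104 − y_svg.

Shape 1 is a rectangle drawn with `<polygon>`. Its stroke #0000ff means engrave at S226, F3441. After flipping Y the toolpath is (19.0986,34.7682) → (82.1197,34.7682) → (82.1197,10.4661) → (19.0986,10.4661) → (19.0986,34.7682), returning to the start.

Shape 2 is a open polyline drawn with `<path>`. Its stroke #0000ff means engrave at S226, F3441. After flipping Y the toolpath is (144.6304,22.9292) → (163.6403,60.2637) → (108.1088,24.8386) → (66.9756,37.1478).

Shape 3 is a closed polygon drawn with `<path>`. Its stroke #0000ff means engrave at S226, F3441. After flipping Y the toolpath is (20.2740,13.9954) → (193.9546,58.4115) → (18.5411,30.0708) → (122.8414,24.7796) → (44.2548,6.9452) → (20.2740,13.9954), returning to the start.

; LightBurn 1.4.05
; GRBL device profile, absolute coords
G21
G90
G0 X19.0986 Y34.7682
M4 S226
G1 X82.1197 Y34.7682 F3441
G1 X82.1197 Y10.4661 F3441
G1 X19.0986 Y10.4661 F3441
G1 X19.0986 Y34.7682 F3441
M5
G0 X144.6304 Y22.9292
M4 S226
G1 X163.6403 Y60.2637 F3441
G1 X108.1088 Y24.8386 F3441
G1 X66.9756 Y37.1478 F3441
M5
G0 X20.2740 Y13.9954
M4 S226
G1 X193.9546 Y58.4115 F3441
G1 X18.5411 Y30.0708 F3441
G1 X122.8414 Y24.7796 F3441
G1 X44.2548 Y6.9452 F3441
G1 X20.2740 Y13.9954 F3441
M5
G0 X0.0000 Y0.0000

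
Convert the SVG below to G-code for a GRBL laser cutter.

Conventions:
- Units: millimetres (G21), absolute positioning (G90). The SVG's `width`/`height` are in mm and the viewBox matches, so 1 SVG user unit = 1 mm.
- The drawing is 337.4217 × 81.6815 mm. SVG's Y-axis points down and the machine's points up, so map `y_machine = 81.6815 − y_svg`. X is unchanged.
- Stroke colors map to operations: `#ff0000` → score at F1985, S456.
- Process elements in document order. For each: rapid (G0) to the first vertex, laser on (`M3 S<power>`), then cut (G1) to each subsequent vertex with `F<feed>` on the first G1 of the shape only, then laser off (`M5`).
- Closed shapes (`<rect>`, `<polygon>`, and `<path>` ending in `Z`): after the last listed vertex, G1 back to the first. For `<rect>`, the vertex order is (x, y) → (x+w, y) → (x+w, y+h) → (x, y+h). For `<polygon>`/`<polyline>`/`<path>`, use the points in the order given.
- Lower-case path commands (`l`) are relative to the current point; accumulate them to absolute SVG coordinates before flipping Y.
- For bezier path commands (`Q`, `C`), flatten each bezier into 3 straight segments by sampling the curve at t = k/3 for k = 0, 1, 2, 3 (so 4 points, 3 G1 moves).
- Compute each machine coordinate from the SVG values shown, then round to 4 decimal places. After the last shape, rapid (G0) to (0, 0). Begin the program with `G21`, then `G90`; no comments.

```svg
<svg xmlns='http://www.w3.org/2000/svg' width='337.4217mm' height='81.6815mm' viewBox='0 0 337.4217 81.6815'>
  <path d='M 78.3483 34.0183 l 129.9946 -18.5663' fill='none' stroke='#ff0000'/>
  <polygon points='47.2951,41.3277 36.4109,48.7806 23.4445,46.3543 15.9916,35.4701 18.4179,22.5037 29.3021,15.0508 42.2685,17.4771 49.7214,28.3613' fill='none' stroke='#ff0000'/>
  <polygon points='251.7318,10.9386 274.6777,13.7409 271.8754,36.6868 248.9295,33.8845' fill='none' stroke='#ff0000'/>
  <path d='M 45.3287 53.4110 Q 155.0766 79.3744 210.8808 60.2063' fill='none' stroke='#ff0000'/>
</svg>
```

Since the viewBox matches the mm dimensions, user units are millimetres directly. The only transform is the Y-flip y_m = 81.6815 − y_svg.

Shape 1 is a line segment drawn with `<path>`. Its stroke #ff0000 means score at S456, F1985. After flipping Y the toolpath is (78.3483,47.6632) → (208.3429,66.2295).

Shape 2 is a regular polygon drawn with `<polygon>`. Its stroke #ff0000 means score at S456, F1985. After flipping Y the toolpath is (47.2951,40.3538) → (36.4109,32.9009) → (23.4445,35.3272) → (15.9916,46.2114) → (18.4179,59.1778) → (29.3021,66.6307) → (42.2685,64.2044) → (49.7214,53.3202) → (47.2951,40.3538), returning to the start.

Shape 3 is a regular polygon drawn with `<polygon>`. Its stroke #ff0000 means score at S456, F1985. After flipping Y the toolpath is (251.7318,70.7429) → (274.6777,67.9406) → (271.8754,44.9947) → (248.9295,47.7970) → (251.7318,70.7429), returning to the start.

Shape 4 is a quadratic bezier drawn with `<path>`. Its stroke #ff0000 means score at S456, F1985. After flipping Y the toolpath is (45.3287,28.2705) → (112.5002,15.9762) → (167.6843,13.7111) → (210.8808,21.4752).

G21
G90
G0 X78.3483 Y47.6632
M3 S456
G1 X208.3429 Y66.2295 F1985
M5
G0 X47.2951 Y40.3538
M3 S456
G1 X36.4109 Y32.9009 F1985
G1 X23.4445 Y35.3272
G1 X15.9916 Y46.2114
G1 X18.4179 Y59.1778
G1 X29.3021 Y66.6307
G1 X42.2685 Y64.2044
G1 X49.7214 Y53.3202
G1 X47.2951 Y40.3538
M5
G0 X251.7318 Y70.7429
M3 S456
G1 X274.6777 Y67.9406 F1985
G1 X271.8754 Y44.9947
G1 X248.9295 Y47.7970
G1 X251.7318 Y70.7429
M5
G0 X45.3287 Y28.2705
M3 S456
G1 X112.5002 Y15.9762 F1985
G1 X167.6843 Y13.7111
G1 X210.8808 Y21.4752
M5
G0 X0.0000 Y0.0000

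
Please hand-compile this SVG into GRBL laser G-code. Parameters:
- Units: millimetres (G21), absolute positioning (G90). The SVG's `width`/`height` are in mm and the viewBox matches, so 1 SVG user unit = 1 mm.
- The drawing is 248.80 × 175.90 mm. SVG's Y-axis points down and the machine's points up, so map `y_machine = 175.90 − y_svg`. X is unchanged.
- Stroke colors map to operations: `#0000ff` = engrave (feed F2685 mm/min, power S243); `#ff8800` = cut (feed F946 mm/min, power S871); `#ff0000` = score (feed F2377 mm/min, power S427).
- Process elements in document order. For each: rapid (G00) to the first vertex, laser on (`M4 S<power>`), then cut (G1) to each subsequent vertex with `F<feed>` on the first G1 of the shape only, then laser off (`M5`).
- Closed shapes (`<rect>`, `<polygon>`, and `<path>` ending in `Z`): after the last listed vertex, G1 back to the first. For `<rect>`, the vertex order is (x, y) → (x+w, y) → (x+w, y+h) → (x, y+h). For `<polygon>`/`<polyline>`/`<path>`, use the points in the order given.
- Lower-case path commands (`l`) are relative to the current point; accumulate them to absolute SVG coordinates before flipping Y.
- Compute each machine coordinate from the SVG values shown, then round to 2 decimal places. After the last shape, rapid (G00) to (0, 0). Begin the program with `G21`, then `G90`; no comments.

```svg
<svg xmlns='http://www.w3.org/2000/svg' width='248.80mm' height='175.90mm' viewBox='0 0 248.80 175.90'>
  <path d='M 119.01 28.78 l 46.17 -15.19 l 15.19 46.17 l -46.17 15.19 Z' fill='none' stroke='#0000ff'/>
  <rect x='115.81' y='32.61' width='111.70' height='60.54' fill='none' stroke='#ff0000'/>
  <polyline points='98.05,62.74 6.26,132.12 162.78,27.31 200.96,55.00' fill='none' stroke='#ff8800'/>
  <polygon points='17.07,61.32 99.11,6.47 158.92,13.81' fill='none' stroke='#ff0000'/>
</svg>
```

viewBox `0 0 248.80 175.90` with mm width/height → 1 unit = 1 mm. Flip: y_m = 175.90 − y_svg.

**Shape 1** — `<path>` regular polygon, stroke `#0000ff` → engrave (S243, F2685). Machine vertices: (119.01,147.12) → (165.18,162.31) → (180.37,116.14) → (134.20,100.95) → (119.01,147.12). Closed: final G1 returns to the first vertex.

**Shape 2** — `<rect>` rectangle, stroke `#ff0000` → score (S427, F2377). Machine vertices: (115.81,143.29) → (227.51,143.29) → (227.51,82.75) → (115.81,82.75) → (115.81,143.29). Closed: final G1 returns to the first vertex.

**Shape 3** — `<polyline>` open polyline, stroke `#ff8800` → cut (S871, F946). Machine vertices: (98.05,113.16) → (6.26,43.78) → (162.78,148.59) → (200.96,120.90). Open path.

**Shape 4** — `<polygon>` closed polygon, stroke `#ff0000` → score (S427, F2377). Machine vertices: (17.07,114.58) → (99.11,169.43) → (158.92,162.09) → (17.07,114.58). Closed: final G1 returns to the first vertex.

G21
G90
G00 X119.01 Y147.12
M4 S243
G1 X165.18 Y162.31 F2685
G1 X180.37 Y116.14
G1 X134.20 Y100.95
G1 X119.01 Y147.12
M5
G00 X115.81 Y143.29
M4 S427
G1 X227.51 Y143.29 F2377
G1 X227.51 Y82.75
G1 X115.81 Y82.75
G1 X115.81 Y143.29
M5
G00 X98.05 Y113.16
M4 S871
G1 X6.26 Y43.78 F946
G1 X162.78 Y148.59
G1 X200.96 Y120.90
M5
G00 X17.07 Y114.58
M4 S427
G1 X99.11 Y169.43 F2377
G1 X158.92 Y162.09
G1 X17.07 Y114.58
M5
G00 X0.00 Y0.00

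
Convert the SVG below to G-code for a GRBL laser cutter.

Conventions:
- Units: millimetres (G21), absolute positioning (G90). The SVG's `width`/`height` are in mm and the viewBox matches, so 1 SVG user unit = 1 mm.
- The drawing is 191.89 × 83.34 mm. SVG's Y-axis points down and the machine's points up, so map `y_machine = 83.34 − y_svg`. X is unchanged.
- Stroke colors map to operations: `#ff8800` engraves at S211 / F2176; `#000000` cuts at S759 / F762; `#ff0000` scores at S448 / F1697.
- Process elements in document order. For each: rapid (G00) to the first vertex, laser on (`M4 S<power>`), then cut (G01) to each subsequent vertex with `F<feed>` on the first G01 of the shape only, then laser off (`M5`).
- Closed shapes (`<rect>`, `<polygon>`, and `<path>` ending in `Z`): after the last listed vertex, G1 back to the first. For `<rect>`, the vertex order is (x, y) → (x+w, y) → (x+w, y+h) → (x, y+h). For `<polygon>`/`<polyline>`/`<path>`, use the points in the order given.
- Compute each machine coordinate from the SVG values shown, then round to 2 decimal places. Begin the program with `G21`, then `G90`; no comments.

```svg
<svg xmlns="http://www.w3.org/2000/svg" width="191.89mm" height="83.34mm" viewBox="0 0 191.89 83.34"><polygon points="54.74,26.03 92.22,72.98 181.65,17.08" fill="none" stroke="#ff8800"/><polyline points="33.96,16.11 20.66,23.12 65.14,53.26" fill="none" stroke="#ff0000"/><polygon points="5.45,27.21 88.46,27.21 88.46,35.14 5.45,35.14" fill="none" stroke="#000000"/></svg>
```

G21
G90
G00 X54.74 Y57.31
M4 S211
G01 X92.22 Y10.36 F2176
G01 X181.65 Y66.26
G01 X54.74 Y57.31
M5
G00 X33.96 Y67.23
M4 S448
G01 X20.66 Y60.22 F1697
G01 X65.14 Y30.08
M5
G00 X5.45 Y56.13
M4 S759
G01 X88.46 Y56.13 F762
G01 X88.46 Y48.20
G01 X5.45 Y48.20
G01 X5.45 Y56.13
M5

Since the viewBox matches the mm dimensions, user units are millimetres directly. The only transform is the Y-flip y_m = 83.34 − y_svg.

Shape 1 is a closed polygon drawn with `<polygon>`. Its stroke #ff8800 means engrave at S211, F2176. After flipping Y the toolpath is (54.74,57.31) → (92.22,10.36) → (181.65,66.26) → (54.74,57.31), returning to the start.

Shape 2 is a open polyline drawn with `<polyline>`. Its stroke #ff0000 means score at S448, F1697. After flipping Y the toolpath is (33.96,67.23) → (20.66,60.22) → (65.14,30.08).

Shape 3 is a rectangle drawn with `<polygon>`. Its stroke #000000 means cut at S759, F762. After flipping Y the toolpath is (5.45,56.13) → (88.46,56.13) → (88.46,48.20) → (5.45,48.20) → (5.45,56.13), returning to the start.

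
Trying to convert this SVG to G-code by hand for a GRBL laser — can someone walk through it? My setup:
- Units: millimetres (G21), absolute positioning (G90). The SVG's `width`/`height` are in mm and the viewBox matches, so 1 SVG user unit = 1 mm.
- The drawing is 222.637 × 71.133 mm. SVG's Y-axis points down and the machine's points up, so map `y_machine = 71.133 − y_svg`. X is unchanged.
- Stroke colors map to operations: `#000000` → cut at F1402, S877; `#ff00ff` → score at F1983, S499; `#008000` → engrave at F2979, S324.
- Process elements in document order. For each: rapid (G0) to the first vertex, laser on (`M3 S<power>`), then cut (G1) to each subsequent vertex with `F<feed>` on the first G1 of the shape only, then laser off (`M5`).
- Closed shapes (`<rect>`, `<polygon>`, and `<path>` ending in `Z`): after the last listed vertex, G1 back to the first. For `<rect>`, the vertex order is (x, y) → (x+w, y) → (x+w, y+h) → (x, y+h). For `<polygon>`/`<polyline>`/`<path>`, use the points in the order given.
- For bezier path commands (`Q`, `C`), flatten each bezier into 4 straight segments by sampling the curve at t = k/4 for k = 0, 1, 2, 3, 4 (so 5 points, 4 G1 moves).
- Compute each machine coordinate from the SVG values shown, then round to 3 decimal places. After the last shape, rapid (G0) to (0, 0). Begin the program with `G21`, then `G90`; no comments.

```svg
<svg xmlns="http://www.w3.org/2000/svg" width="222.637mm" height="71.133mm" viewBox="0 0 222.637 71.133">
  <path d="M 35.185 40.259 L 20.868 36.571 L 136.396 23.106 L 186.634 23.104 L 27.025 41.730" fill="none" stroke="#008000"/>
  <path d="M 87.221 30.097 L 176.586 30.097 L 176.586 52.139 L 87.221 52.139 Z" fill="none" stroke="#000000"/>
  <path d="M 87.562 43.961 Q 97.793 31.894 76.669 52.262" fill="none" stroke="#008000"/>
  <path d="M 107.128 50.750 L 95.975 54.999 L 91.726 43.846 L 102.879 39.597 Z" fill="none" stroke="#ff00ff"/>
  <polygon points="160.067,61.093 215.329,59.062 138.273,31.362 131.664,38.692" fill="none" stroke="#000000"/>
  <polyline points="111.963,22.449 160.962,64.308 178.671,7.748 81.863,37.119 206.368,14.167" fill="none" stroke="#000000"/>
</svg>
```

viewBox `0 0 222.637 71.133` with mm width/height → 1 unit = 1 mm. Flip: y_m = 71.133 − y_svg.

**Shape 1** — `<path>` open polyline, stroke `#008000` → engrave (S324, F2979). Machine vertices: (35.185,30.874) → (20.868,34.562) → (136.396,48.027) → (186.634,48.029) → (27.025,29.403). Open path.

**Shape 2** — `<path>` rectangle, stroke `#000000` → cut (S877, F1402). Machine vertices: (87.221,41.036) → (176.586,41.036) → (176.586,18.994) → (87.221,18.994) → (87.221,41.036). Closed: final G1 returns to the first vertex.

**Shape 3** — `<path>` quadratic bezier, stroke `#008000` → engrave (S324, F2979). Control points (SVG): P0=(87.562,43.961), P1=(97.793,31.894), P2=(76.669,52.262); sampled at t=k/4. Machine vertices: (87.562,27.172) → (90.718,31.178) → (89.954,31.130) → (85.271,27.028) → (76.669,18.871). Open path.

**Shape 4** — `<path>` regular polygon, stroke `#ff00ff` → score (S499, F1983). Machine vertices: (107.128,20.383) → (95.975,16.134) → (91.726,27.287) → (102.879,31.536) → (107.128,20.383). Closed: final G1 returns to the first vertex.

**Shape 5** — `<polygon>` closed polygon, stroke `#000000` → cut (S877, F1402). Machine vertices: (160.067,10.040) → (215.329,12.071) → (138.273,39.771) → (131.664,32.441) → (160.067,10.040). Closed: final G1 returns to the first vertex.

**Shape 6** — `<polyline>` open polyline, stroke `#000000` → cut (S877, F1402). Machine vertices: (111.963,48.684) → (160.962,6.825) → (178.671,63.385) → (81.863,34.014) → (206.368,56.966). Open path.

G21
G90
G0 X35.185 Y30.874
M3 S324
G1 X20.868 Y34.562 F2979
G1 X136.396 Y48.027
G1 X186.634 Y48.029
G1 X27.025 Y29.403
M5
G0 X87.221 Y41.036
M3 S877
G1 X176.586 Y41.036 F1402
G1 X176.586 Y18.994
G1 X87.221 Y18.994
G1 X87.221 Y41.036
M5
G0 X87.562 Y27.172
M3 S324
G1 X90.718 Y31.178 F2979
G1 X89.954 Y31.130
G1 X85.271 Y27.028
G1 X76.669 Y18.871
M5
G0 X107.128 Y20.383
M3 S499
G1 X95.975 Y16.134 F1983
G1 X91.726 Y27.287
G1 X102.879 Y31.536
G1 X107.128 Y20.383
M5
G0 X160.067 Y10.040
M3 S877
G1 X215.329 Y12.071 F1402
G1 X138.273 Y39.771
G1 X131.664 Y32.441
G1 X160.067 Y10.040
M5
G0 X111.963 Y48.684
M3 S877
G1 X160.962 Y6.825 F1402
G1 X178.671 Y63.385
G1 X81.863 Y34.014
G1 X206.368 Y56.966
M5
G0 X0.000 Y0.000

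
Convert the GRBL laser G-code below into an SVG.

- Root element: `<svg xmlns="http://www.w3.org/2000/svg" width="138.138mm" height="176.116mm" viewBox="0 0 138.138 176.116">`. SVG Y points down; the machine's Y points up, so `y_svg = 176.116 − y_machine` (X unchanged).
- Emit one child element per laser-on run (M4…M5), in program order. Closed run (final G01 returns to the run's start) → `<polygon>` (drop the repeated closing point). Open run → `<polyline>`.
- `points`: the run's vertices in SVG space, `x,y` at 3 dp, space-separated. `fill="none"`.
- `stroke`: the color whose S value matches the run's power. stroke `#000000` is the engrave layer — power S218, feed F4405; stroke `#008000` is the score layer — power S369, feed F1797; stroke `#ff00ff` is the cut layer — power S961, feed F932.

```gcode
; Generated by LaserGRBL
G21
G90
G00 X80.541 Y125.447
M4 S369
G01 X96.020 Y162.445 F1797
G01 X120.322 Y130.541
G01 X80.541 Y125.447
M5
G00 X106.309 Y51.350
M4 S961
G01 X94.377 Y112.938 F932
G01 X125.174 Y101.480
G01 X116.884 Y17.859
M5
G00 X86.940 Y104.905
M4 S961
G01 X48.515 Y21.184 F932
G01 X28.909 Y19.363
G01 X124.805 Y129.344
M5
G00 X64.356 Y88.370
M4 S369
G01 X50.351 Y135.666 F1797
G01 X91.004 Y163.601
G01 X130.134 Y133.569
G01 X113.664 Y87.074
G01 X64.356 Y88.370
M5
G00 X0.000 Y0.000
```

Each laser-on run becomes one SVG element. Flip Y back into SVG space with y_svg = 176.116 − y_machine.

Run 1: power S369 maps to stroke `#008000` (score). The run returns to its start, so emit a `<polygon>` with points (Y-flipped): 80.541,50.669 96.020,13.671 120.322,45.575.

Run 2: power S961 maps to stroke `#ff00ff` (cut). The run is open, so emit a `<polyline>` with points (Y-flipped): 106.309,124.766 94.377,63.178 125.174,74.636 116.884,158.257.

Run 3: power S961 maps to stroke `#ff00ff` (cut). The run is open, so emit a `<polyline>` with points (Y-flipped): 86.940,71.211 48.515,154.932 28.909,156.753 124.805,46.772.

Run 4: power S369 maps to stroke `#008000` (score). The run returns to its start, so emit a `<polygon>` with points (Y-flipped): 64.356,87.746 50.351,40.450 91.004,12.515 130.134,42.547 113.664,89.042.

<svg xmlns="http://www.w3.org/2000/svg" width="138.138mm" height="176.116mm" viewBox="0 0 138.138 176.116">
  <polygon points="80.541,50.669 96.020,13.671 120.322,45.575" fill="none" stroke="#008000"/>
  <polyline points="106.309,124.766 94.377,63.178 125.174,74.636 116.884,158.257" fill="none" stroke="#ff00ff"/>
  <polyline points="86.940,71.211 48.515,154.932 28.909,156.753 124.805,46.772" fill="none" stroke="#ff00ff"/>
  <polygon points="64.356,87.746 50.351,40.450 91.004,12.515 130.134,42.547 113.664,89.042" fill="none" stroke="#008000"/>
</svg>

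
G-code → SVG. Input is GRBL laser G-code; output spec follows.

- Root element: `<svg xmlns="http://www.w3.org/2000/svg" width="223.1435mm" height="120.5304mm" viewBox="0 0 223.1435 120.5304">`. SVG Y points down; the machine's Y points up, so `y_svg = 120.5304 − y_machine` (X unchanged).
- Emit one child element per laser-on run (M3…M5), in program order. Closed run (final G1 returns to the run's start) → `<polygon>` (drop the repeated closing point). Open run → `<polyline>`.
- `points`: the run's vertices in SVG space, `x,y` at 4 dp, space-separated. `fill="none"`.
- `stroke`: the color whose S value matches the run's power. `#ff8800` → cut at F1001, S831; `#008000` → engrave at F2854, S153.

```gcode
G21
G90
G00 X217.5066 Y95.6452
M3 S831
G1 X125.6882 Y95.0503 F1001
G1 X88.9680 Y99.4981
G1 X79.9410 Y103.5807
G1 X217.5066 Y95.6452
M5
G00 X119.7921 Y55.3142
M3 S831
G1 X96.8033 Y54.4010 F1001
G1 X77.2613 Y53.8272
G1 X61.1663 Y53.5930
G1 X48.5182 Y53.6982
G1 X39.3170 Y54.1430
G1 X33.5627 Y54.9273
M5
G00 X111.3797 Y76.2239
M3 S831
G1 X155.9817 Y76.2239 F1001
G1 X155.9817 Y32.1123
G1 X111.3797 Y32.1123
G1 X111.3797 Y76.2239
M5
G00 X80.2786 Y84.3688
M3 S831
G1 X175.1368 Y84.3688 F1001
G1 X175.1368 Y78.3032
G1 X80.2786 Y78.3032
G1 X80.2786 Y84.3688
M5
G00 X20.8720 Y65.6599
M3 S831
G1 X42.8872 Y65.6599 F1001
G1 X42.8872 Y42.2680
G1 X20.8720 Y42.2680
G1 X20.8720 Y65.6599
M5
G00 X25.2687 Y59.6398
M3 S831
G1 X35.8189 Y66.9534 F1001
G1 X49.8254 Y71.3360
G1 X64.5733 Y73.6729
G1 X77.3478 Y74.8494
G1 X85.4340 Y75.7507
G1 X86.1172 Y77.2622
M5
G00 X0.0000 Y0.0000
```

<svg xmlns="http://www.w3.org/2000/svg" width="223.1435mm" height="120.5304mm" viewBox="0 0 223.1435 120.5304">
  <polygon points="217.5066,24.8852 125.6882,25.4801 88.9680,21.0323 79.9410,16.9497" fill="none" stroke="#ff8800"/>
  <polyline points="119.7921,65.2162 96.8033,66.1294 77.2613,66.7032 61.1663,66.9374 48.5182,66.8322 39.3170,66.3874 33.5627,65.6031" fill="none" stroke="#ff8800"/>
  <polygon points="111.3797,44.3065 155.9817,44.3065 155.9817,88.4181 111.3797,88.4181" fill="none" stroke="#ff8800"/>
  <polygon points="80.2786,36.1616 175.1368,36.1616 175.1368,42.2272 80.2786,42.2272" fill="none" stroke="#ff8800"/>
  <polygon points="20.8720,54.8705 42.8872,54.8705 42.8872,78.2624 20.8720,78.2624" fill="none" stroke="#ff8800"/>
  <polyline points="25.2687,60.8906 35.8189,53.5770 49.8254,49.1944 64.5733,46.8575 77.3478,45.6810 85.4340,44.7797 86.1172,43.2682" fill="none" stroke="#ff8800"/>
</svg>

Each laser-on run becomes one SVG element. Flip Y back into SVG space with y_svg = 120.5304 − y_machine. Every run uses S831, so all elements get stroke `#ff8800` (cut).

Run 1: The run returns to its start, so emit a `<polygon>` with points (Y-flipped): 217.5066,24.8852 125.6882,25.4801 88.9680,21.0323 79.9410,16.9497.

Run 2: The run is open, so emit a `<polyline>` with points (Y-flipped): 119.7921,65.2162 96.8033,66.1294 77.2613,66.7032 61.1663,66.9374 48.5182,66.8322 39.3170,66.3874 33.5627,65.6031.

Run 3: The run returns to its start, so emit a `<polygon>` with points (Y-flipped): 111.3797,44.3065 155.9817,44.3065 155.9817,88.4181 111.3797,88.4181.

Run 4: The run returns to its start, so emit a `<polygon>` with points (Y-flipped): 80.2786,36.1616 175.1368,36.1616 175.1368,42.2272 80.2786,42.2272.

Run 5: The run returns to its start, so emit a `<polygon>` with points (Y-flipped): 20.8720,54.8705 42.8872,54.8705 42.8872,78.2624 20.8720,78.2624.

Run 6: The run is open, so emit a `<polyline>` with points (Y-flipped): 25.2687,60.8906 35.8189,53.5770 49.8254,49.1944 64.5733,46.8575 77.3478,45.6810 85.4340,44.7797 86.1172,43.2682.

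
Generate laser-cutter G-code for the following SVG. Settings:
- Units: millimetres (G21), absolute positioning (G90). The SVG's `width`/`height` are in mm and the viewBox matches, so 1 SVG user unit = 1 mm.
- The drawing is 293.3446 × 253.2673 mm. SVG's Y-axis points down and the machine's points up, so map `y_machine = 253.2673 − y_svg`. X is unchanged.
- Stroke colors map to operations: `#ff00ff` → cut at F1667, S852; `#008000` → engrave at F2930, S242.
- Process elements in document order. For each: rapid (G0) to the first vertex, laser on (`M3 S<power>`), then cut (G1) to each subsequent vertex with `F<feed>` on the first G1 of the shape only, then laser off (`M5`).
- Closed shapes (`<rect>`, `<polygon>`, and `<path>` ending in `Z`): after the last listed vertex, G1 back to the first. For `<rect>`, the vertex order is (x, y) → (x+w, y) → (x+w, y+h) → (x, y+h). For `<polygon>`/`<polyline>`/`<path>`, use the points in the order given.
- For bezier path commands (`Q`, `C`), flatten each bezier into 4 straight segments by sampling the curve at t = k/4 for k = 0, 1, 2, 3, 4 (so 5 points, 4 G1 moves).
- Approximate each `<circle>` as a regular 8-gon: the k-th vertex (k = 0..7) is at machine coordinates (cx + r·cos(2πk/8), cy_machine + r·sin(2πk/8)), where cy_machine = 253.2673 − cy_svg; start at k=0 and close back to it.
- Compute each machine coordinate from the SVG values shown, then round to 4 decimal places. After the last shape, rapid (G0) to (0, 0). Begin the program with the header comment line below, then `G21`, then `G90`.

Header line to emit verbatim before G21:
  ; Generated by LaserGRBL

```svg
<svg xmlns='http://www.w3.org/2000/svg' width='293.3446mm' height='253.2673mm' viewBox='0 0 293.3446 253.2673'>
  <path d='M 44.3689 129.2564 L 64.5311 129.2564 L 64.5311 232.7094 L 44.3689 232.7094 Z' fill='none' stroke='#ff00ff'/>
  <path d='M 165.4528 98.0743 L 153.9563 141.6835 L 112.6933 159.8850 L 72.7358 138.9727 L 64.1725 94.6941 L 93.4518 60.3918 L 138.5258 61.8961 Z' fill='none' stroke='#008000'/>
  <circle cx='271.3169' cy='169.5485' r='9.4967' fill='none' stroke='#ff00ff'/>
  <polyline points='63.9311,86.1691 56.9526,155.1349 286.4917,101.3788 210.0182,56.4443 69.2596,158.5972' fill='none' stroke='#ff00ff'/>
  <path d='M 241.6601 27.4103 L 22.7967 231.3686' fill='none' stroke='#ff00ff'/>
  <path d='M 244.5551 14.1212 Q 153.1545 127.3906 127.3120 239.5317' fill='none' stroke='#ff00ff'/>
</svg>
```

; Generated by LaserGRBL
G21
G90
G0 X44.3689 Y124.0109
M3 S852
G1 X64.5311 Y124.0109 F1667
G1 X64.5311 Y20.5579
G1 X44.3689 Y20.5579
G1 X44.3689 Y124.0109
M5
G0 X165.4528 Y155.1930
M3 S242
G1 X153.9563 Y111.5838 F2930
G1 X112.6933 Y93.3823
G1 X72.7358 Y114.2946
G1 X64.1725 Y158.5732
G1 X93.4518 Y192.8755
G1 X138.5258 Y191.3712
G1 X165.4528 Y155.1930
M5
G0 X280.8136 Y83.7188
M3 S852
G1 X278.0321 Y90.4340 F1667
G1 X271.3169 Y93.2155
G1 X264.6017 Y90.4340
G1 X261.8202 Y83.7188
G1 X264.6017 Y77.0036
G1 X271.3169 Y74.2221
G1 X278.0321 Y77.0036
G1 X280.8136 Y83.7188
M5
G0 X63.9311 Y167.0982
M3 S852
G1 X56.9526 Y98.1324 F1667
G1 X286.4917 Y151.8885
G1 X210.0182 Y196.8230
G1 X69.2596 Y94.6701
M5
G0 X241.6601 Y225.8570
M3 S852
G1 X22.7967 Y21.8987 F1667
M5
G0 X244.5551 Y239.1461
M3 S852
G1 X202.9522 Y182.5819 F1667
G1 X169.5440 Y126.1588
G1 X144.3306 Y69.8767
G1 X127.3120 Y13.7356
M5
G0 X0.0000 Y0.0000

viewBox `0 0 293.3446 253.2673` with mm width/height → 1 unit = 1 mm. Flip: y_m = 253.2673 − y_svg.

**Shape 1** — `<path>` rectangle, stroke `#ff00ff` → cut (S852, F1667). Machine vertices: (44.3689,124.0109) → (64.5311,124.0109) → (64.5311,20.5579) → (44.3689,20.5579) → (44.3689,124.0109). Closed: final G1 returns to the first vertex.

**Shape 2** — `<path>` regular polygon, stroke `#008000` → engrave (S242, F2930). Machine vertices: (165.4528,155.1930) → (153.9563,111.5838) → (112.6933,93.3823) → (72.7358,114.2946) → (64.1725,158.5732) → (93.4518,192.8755) → (138.5258,191.3712) → (165.4528,155.1930). Closed: final G1 returns to the first vertex.

**Shape 3** — `<circle>` circle, stroke `#ff00ff` → cut (S852, F1667). Machine vertices: (280.8136,83.7188) → (278.0321,90.4340) → (271.3169,93.2155) → (264.6017,90.4340) → (261.8202,83.7188) → (264.6017,77.0036) → (271.3169,74.2221) → (278.0321,77.0036) → (280.8136,83.7188). Closed: final G1 returns to the first vertex.

**Shape 4** — `<polyline>` open polyline, stroke `#ff00ff` → cut (S852, F1667). Machine vertices: (63.9311,167.0982) → (56.9526,98.1324) → (286.4917,151.8885) → (210.0182,196.8230) → (69.2596,94.6701). Open path.

**Shape 5** — `<path>` line segment, stroke `#ff00ff` → cut (S852, F1667). Machine vertices: (241.6601,225.8570) → (22.7967,21.8987). Open path.

**Shape 6** — `<path>` quadratic bezier, stroke `#ff00ff` → cut (S852, F1667). Control points (SVG): P0=(244.5551,14.1212), P1=(153.1545,127.3906), P2=(127.3120,239.5317); sampled at t=k/4. Machine vertices: (244.5551,239.1461) → (202.9522,182.5819) → (169.5440,126.1588) → (144.3306,69.8767) → (127.3120,13.7356). Open path.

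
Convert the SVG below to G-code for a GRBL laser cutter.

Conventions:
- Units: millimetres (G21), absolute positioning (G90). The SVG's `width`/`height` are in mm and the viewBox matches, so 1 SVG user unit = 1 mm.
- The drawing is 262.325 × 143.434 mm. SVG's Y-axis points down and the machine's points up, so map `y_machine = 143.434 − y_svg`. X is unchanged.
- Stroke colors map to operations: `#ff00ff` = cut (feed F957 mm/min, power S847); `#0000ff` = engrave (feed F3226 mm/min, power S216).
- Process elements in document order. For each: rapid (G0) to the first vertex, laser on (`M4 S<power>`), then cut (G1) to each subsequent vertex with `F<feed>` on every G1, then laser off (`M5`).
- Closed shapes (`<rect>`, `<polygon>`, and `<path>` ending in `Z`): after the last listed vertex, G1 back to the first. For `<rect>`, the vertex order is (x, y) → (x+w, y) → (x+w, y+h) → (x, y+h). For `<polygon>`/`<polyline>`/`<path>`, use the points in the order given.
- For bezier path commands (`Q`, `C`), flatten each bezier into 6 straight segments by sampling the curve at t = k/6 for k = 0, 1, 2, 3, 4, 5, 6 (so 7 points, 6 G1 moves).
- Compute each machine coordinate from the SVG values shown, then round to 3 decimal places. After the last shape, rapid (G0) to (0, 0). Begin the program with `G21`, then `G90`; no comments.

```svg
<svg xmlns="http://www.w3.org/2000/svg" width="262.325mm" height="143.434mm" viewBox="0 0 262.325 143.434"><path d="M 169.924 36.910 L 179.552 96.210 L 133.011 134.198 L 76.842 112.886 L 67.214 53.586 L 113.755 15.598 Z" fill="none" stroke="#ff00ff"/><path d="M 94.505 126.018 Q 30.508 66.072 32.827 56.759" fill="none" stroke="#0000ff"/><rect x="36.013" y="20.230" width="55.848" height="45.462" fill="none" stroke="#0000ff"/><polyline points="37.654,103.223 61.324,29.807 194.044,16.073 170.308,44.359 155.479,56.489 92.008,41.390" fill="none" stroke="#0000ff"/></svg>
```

G21
G90
G0 X169.924 Y106.524
M4 S847
G1 X179.552 Y47.224 F957
G1 X133.011 Y9.236 F957
G1 X76.842 Y30.548 F957
G1 X67.214 Y89.848 F957
G1 X113.755 Y127.836 F957
G1 X169.924 Y106.524 F957
M5
G0 X94.505 Y17.416
M4 S216
G1 X75.015 Y35.992 F3226
G1 X59.209 Y51.754 F3226
G1 X47.087 Y64.704 F3226
G1 X38.649 Y74.840 F3226
G1 X33.896 Y82.164 F3226
G1 X32.827 Y86.675 F3226
M5
G0 X36.013 Y123.204
M4 S216
G1 X91.861 Y123.204 F3226
G1 X91.861 Y77.742 F3226
G1 X36.013 Y77.742 F3226
G1 X36.013 Y123.204 F3226
M5
G0 X37.654 Y40.211
M4 S216
G1 X61.324 Y113.627 F3226
G1 X194.044 Y127.361 F3226
G1 X170.308 Y99.075 F3226
G1 X155.479 Y86.945 F3226
G1 X92.008 Y102.044 F3226
M5
G0 X0.000 Y0.000

viewBox `0 0 262.325 143.434` with mm width/height → 1 unit = 1 mm. Flip: y_m = 143.434 − y_svg.

**Shape 1** — `<path>` regular polygon, stroke `#ff00ff` → cut (S847, F957). Machine vertices: (169.924,106.524) → (179.552,47.224) → (133.011,9.236) → (76.842,30.548) → (67.214,89.848) → (113.755,127.836) → (169.924,106.524). Closed: final G1 returns to the first vertex.

**Shape 2** — `<path>` quadratic bezier, stroke `#0000ff` → engrave (S216, F3226). Control points (SVG): P0=(94.505,126.018), P1=(30.508,66.072), P2=(32.827,56.759); sampled at t=k/6. Machine vertices: (94.505,17.416) → (75.015,35.992) → (59.209,51.754) → (47.087,64.704) → (38.649,74.840) → (33.896,82.164) → (32.827,86.675). Open path.

**Shape 3** — `<rect>` rectangle, stroke `#0000ff` → engrave (S216, F3226). Machine vertices: (36.013,123.204) → (91.861,123.204) → (91.861,77.742) → (36.013,77.742) → (36.013,123.204). Closed: final G1 returns to the first vertex.

**Shape 4** — `<polyline>` open polyline, stroke `#0000ff` → engrave (S216, F3226). Machine vertices: (37.654,40.211) → (61.324,113.627) → (194.044,127.361) → (170.308,99.075) → (155.479,86.945) → (92.008,102.044). Open path.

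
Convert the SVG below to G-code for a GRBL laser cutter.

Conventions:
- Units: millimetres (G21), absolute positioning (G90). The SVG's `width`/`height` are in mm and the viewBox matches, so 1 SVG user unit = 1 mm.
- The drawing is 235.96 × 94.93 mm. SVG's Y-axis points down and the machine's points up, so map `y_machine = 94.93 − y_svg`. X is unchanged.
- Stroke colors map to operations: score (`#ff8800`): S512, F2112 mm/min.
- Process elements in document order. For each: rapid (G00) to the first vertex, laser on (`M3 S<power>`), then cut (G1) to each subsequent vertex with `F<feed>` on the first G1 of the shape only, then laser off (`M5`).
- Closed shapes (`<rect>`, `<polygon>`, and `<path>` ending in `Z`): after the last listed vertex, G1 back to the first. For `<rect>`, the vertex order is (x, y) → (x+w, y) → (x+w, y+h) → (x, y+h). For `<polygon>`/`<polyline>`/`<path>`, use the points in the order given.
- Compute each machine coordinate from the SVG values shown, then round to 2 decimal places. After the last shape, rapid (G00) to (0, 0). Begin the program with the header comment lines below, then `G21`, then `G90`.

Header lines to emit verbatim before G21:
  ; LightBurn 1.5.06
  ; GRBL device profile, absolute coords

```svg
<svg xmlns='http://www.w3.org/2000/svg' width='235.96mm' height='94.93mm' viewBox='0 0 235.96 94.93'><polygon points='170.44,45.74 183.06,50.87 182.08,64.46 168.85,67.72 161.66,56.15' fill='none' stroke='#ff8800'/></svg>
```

; LightBurn 1.5.06
; GRBL device profile, absolute coords
G21
G90
G00 X170.44 Y49.19
M3 S512
G1 X183.06 Y44.06 F2112
G1 X182.08 Y30.47
G1 X168.85 Y27.21
G1 X161.66 Y38.78
G1 X170.44 Y49.19
M5
G00 X0.00 Y0.00

viewBox `0 0 235.96 94.93` with mm width/height → 1 unit = 1 mm. Flip: y_m = 94.93 − y_svg.

**Shape 1** — `<polygon>` regular polygon, stroke `#ff8800` → score (S512, F2112). Machine vertices: (170.44,49.19) → (183.06,44.06) → (182.08,30.47) → (168.85,27.21) → (161.66,38.78) → (170.44,49.19). Closed: final G1 returns to the first vertex.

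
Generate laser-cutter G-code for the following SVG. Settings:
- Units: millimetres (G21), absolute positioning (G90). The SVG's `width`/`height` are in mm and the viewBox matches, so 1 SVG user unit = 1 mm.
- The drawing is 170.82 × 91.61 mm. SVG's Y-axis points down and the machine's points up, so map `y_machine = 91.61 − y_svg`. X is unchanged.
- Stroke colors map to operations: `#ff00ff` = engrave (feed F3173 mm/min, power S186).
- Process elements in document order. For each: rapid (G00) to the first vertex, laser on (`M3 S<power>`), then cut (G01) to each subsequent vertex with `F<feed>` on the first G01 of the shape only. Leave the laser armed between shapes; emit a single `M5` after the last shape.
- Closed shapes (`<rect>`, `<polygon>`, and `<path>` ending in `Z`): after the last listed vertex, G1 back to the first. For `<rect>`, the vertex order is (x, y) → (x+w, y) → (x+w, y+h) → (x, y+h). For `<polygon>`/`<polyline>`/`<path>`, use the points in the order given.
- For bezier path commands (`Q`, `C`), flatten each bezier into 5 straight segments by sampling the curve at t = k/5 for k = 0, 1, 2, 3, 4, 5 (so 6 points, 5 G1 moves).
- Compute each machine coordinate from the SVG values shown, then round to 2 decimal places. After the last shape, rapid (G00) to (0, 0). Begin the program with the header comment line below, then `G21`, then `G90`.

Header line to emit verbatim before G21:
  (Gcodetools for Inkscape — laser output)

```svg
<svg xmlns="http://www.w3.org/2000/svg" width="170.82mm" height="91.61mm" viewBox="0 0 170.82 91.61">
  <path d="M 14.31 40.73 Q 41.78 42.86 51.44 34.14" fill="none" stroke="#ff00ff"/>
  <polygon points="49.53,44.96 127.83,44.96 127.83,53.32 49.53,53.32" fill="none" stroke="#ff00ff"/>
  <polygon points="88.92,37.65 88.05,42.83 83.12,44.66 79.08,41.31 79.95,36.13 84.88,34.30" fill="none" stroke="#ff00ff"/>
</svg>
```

Since the viewBox matches the mm dimensions, user units are millimetres directly. The only transform is the Y-flip y_m = 91.61 − y_svg.

Shape 1 is a quadratic bezier drawn with `<path>`. Its stroke #ff00ff means engrave at S186, F3173. After flipping Y the toolpath is (14.31,50.88) → (24.59,50.46) → (33.44,50.91) → (40.86,52.23) → (46.86,54.42) → (51.44,57.47).

Shape 2 is a rectangle drawn with `<polygon>`. Its stroke #ff00ff means engrave at S186, F3173. After flipping Y the toolpath is (49.53,46.65) → (127.83,46.65) → (127.83,38.29) → (49.53,38.29) → (49.53,46.65), returning to the start.

Shape 3 is a regular polygon drawn with `<polygon>`. Its stroke #ff00ff means engrave at S186, F3173. After flipping Y the toolpath is (88.92,53.96) → (88.05,48.78) → (83.12,46.95) → (79.08,50.30) → (79.95,55.48) → (84.88,57.31) → (88.92,53.96), returning to the start.

(Gcodetools for Inkscape — laser output)
G21
G90
G00 X14.31 Y50.88
M3 S186
G01 X24.59 Y50.46 F3173
G01 X33.44 Y50.91
G01 X40.86 Y52.23
G01 X46.86 Y54.42
G01 X51.44 Y57.47
G00 X49.53 Y46.65
M3 S186
G01 X127.83 Y46.65 F3173
G01 X127.83 Y38.29
G01 X49.53 Y38.29
G01 X49.53 Y46.65
G00 X88.92 Y53.96
M3 S186
G01 X88.05 Y48.78 F3173
G01 X83.12 Y46.95
G01 X79.08 Y50.30
G01 X79.95 Y55.48
G01 X84.88 Y57.31
G01 X88.92 Y53.96
M5
G00 X0.00 Y0.00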